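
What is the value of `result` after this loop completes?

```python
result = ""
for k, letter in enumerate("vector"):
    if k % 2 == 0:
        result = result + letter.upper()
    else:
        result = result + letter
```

Uppercase even positions in 'vector'
`result` takes the values: "" → "V" → "Ve" → "VeC" → "VeCt" → "VeCtO" → "VeCtOr"

Answer: "VeCtOr"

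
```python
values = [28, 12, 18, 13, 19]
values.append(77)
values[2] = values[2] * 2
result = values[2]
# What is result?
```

Trace:
`values = [28, 12, 18, 13, 19]` → values = [28, 12, 18, 13, 19]
`values.append(77)` → values = [28, 12, 18, 13, 19, 77]
`values[2] = values[2] * 2` → values = [28, 12, 36, 13, 19, 77]
`result = values[2]` → result = 36
So result = 36

Answer: 36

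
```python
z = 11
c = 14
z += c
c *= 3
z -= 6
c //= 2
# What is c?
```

Trace:
`z = 11` → z = 11
`c = 14` → c = 14
`z += c` → z = 25
`c *= 3` → c = 42
`z -= 6` → z = 19
`c //= 2` → c = 21
So c = 21

Answer: 21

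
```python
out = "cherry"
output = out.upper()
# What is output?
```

Trace:
`out = "cherry"` → out = 'cherry'
`output = out.upper()` → output = 'CHERRY'
So output = 'CHERRY'

Answer: 'CHERRY'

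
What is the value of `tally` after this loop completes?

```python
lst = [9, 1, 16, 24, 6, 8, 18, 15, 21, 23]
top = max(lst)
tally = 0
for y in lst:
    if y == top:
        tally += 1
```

Count of max value 24 in [9, 1, 16, 24, 6, 8, 18, 15, 21, 23]
`tally` takes the values: 0 → 1

Answer: 1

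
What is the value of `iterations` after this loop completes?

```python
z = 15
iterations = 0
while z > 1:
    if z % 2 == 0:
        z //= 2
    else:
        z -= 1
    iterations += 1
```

Steps to reduce 15 to 1
`iterations` takes the values: 0 → 1 → 2 → 3 → 4 → 5 → 6

Answer: 6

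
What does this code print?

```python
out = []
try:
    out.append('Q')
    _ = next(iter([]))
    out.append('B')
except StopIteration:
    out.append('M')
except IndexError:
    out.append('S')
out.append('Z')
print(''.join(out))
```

Execution trace: 'Q' (try body) → 'M' (except StopIteration) → 'Z' (after the try/except). Output: QMZ

Answer: QMZ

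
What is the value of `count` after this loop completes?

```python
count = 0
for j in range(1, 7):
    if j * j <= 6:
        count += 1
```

Count numbers where j² ≤ 6
`count` takes the values: 0 → 1 → 2

Answer: 2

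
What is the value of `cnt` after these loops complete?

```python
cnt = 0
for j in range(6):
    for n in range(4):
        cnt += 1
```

6 * 4 = 24
`cnt` takes the values: 0 → 1 → 2 → 3 → 4 → 5 → 6 → 7 → 8 → 9 → 10 → 11 → 12 → 13 → 14 → 15 → 16 → 17 → 18 → 19 → 20 → 21 → 22 → 23 → 24

Answer: 24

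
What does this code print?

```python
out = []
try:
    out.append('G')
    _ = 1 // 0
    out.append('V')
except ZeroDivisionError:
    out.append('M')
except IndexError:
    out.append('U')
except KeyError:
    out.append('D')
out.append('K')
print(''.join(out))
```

Execution trace: 'G' (try body) → 'M' (except ZeroDivisionError) → 'K' (after the try/except). Output: GMK

Answer: GMK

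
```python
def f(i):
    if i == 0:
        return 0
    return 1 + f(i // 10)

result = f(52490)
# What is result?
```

Count of digits of 52490: 5

Answer: 5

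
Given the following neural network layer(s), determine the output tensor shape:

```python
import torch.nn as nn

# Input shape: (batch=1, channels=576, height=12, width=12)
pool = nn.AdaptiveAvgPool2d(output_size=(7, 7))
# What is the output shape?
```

Input: (1, 576, 12, 12) -> Output: (1, 576, 7, 7)

Answer: (1, 576, 7, 7)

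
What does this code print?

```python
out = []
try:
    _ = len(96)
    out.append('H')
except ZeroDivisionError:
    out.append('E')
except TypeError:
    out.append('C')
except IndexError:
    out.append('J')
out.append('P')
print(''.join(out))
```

Execution trace: 'C' (except TypeError) → 'P' (after the try/except). Output: CP

Answer: CP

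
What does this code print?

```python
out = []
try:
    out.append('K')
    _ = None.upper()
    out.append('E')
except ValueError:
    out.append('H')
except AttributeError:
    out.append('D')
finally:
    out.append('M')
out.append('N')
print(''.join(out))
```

Execution trace: 'K' (try body) → 'D' (except AttributeError) → 'M' (finally) → 'N' (after the try/except). Output: KDMN

Answer: KDMN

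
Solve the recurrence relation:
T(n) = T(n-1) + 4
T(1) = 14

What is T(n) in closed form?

Unrolling: T(n) = T(1) + 4·(n-1) = 14 + 4(n-1) = 4n + 10.

Answer: T(n) = 4n + 10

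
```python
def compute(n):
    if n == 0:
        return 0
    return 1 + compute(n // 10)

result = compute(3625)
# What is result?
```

Count of digits of 3625: 4

Answer: 4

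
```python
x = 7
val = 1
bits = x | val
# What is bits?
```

Trace:
`x = 7` → x = 7
`val = 1` → val = 1
`bits = x | val` → bits = 7
So bits = 7

Answer: 7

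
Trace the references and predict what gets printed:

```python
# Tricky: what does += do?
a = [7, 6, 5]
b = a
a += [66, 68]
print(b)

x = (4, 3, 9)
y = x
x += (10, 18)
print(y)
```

Key concept: += behavior differs for mutable vs immutable.
Step by step:
`a = [7, 6, 5]` → a = [7, 6, 5]
`b = a` → b = [7, 6, 5] (same object as a)
`a += [66, 68]` → a = [7, 6, 5, 66, 68] (same object as b); b = [7, 6, 5, 66, 68] (same object as a)
`print(b)` → prints [7, 6, 5, 66, 68]
`x = (4, 3, 9)` → x = (4, 3, 9)
`y = x` → y = (4, 3, 9)
`x += (10, 18)` → x = (4, 3, 9, 10, 18)
`print(y)` → prints (4, 3, 9)

Answer:
[7, 6, 5, 66, 68]
(4, 3, 9)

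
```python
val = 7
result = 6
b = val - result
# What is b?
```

Trace:
`val = 7` → val = 7
`result = 6` → result = 6
`b = val - result` → b = 1
So b = 1

Answer: 1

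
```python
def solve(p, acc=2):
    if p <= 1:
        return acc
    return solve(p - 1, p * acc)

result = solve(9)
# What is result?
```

Accumulator trace (n, acc): (9, 2) -> (8, 18) -> (7, 144) -> (6, 1008) -> (5, 6048) -> (4, 30240) -> (3, 120960) -> (2, 362880) -> (1, 725760) -> return 725760

Answer: 725760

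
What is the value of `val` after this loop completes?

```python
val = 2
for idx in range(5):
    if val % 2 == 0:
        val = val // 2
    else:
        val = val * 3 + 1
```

Collatz-style transformation from 2
`val` takes the values: 2 → 1 → 4 → 2 → 1 → 4

Answer: 4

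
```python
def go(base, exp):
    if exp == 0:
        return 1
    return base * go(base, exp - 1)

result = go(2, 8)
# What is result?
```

go(2, 8) = 2 * 2 * 2 * 2 * 2 * 2 * 2 * 2 = 256

Answer: 256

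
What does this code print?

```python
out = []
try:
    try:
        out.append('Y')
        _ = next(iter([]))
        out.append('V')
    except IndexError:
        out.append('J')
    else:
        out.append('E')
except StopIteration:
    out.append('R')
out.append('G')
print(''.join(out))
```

Execution trace: 'Y' (try body) → 'R' (outer except StopIteration) → 'G' (after the try/except). Output: YRG

Answer: YRG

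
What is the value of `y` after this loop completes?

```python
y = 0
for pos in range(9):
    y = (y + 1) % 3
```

Increment mod 3, 9 times = 0
`y` takes the values: 0 → 1 → 2 → 0 → 1 → 2 → 0 → 1 → 2 → 0

Answer: 0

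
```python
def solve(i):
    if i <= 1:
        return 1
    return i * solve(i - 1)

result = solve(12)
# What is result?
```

solve(12) = 12 * 11 * 10 * 9 * 8 * 7 * 6 * 5 * 4 * 3 * 2 * 1 = 479001600

Answer: 479001600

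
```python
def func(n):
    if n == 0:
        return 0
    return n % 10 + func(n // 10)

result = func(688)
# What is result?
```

Sum of digits of 688: 8 + 8 + 6 = 22

Answer: 22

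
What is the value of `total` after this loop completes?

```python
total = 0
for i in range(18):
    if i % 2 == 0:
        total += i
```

Sum of even numbers 0 to 17
`total` takes the values: 0 → 2 → 6 → 12 → 20 → 30 → 42 → 56 → 72

Answer: 72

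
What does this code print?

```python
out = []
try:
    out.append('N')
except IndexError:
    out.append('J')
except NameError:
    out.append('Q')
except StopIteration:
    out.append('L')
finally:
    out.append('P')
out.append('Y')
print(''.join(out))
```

Execution trace: 'N' (try body, no exception) → 'P' (finally) → 'Y' (after the try/except). Output: NPY

Answer: NPY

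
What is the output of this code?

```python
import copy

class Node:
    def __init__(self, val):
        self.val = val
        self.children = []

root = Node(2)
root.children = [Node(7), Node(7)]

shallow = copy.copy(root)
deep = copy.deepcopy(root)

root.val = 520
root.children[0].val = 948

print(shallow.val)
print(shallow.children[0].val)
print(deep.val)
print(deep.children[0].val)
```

Key concept: deep copy with custom objects.
Step by step:
`root = Node(2)` → root = Node(val=2, children=[])
`root.children = [Node(7), Node(7)]` → root = Node(val=2, children=[Node(val=7, children=[]), Node(val=7, children=[])])
`shallow = copy.copy(root)` → shallow = Node(val=2, children=[Node(val=7, children=[]), Node(val=7, children=[])])
`deep = copy.deepcopy(root)` → deep = Node(val=2, children=[Node(val=7, children=[]), Node(val=7, children=[])])
`root.val = 520` → root = Node(val=520, children=[Node(val=7, children=[]), Node(val=7, children=[])])
`root.children[0].val = 948` → root = Node(val=520, children=[Node(val=948, children=[]), Node(val=7, children=[])]); shallow = Node(val=2, children=[Node(val=948, children=[]), Node(val=7, children=[])])
`print(shallow.val)` → prints 2
`print(shallow.children[0].val)` → prints 948
`print(deep.val)` → prints 2
`print(deep.children[0].val)` → prints 7

Answer:
2
948
2
7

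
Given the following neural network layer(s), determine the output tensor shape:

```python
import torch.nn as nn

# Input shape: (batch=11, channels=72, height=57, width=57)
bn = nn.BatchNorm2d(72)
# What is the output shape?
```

Input: (11, 72, 57, 57) -> Output: (11, 72, 57, 57)

Answer: (11, 72, 57, 57)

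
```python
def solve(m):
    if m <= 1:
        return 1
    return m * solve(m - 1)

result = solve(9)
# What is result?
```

solve(9) = 9 * 8 * 7 * 6 * 5 * 4 * 3 * 2 * 1 = 362880

Answer: 362880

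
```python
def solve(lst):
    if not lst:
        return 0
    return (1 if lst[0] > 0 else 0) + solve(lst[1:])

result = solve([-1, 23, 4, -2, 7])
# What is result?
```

Count of positive elements in [-1, 23, 4, -2, 7] = 3

Answer: 3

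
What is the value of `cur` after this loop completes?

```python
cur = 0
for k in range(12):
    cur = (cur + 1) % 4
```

Increment mod 4, 12 times = 0
`cur` takes the values: 0 → 1 → 2 → 3 → 0 → 1 → 2 → 3 → 0 → 1 → 2 → 3 → 0

Answer: 0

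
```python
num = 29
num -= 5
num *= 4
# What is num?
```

Trace:
`num = 29` → num = 29
`num -= 5` → num = 24
`num *= 4` → num = 96
So num = 96

Answer: 96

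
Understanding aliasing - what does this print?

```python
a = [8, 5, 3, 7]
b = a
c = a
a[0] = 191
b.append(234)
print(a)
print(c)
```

Key concept: multiple aliases.
Step by step:
`a = [8, 5, 3, 7]` → a = [8, 5, 3, 7]
`b = a` → b = [8, 5, 3, 7] (same object as a)
`c = a` → c = [8, 5, 3, 7] (same object as a, b)
`a[0] = 191` → a = [191, 5, 3, 7] (same object as b, c); b = [191, 5, 3, 7] (same object as a, c); c = [191, 5, 3, 7] (same object as a, b)
`b.append(234)` → a = [191, 5, 3, 7, 234] (same object as b, c); b = [191, 5, 3, 7, 234] (same object as a, c); c = [191, 5, 3, 7, 234] (same object as a, b)
`print(a)` → prints [191, 5, 3, 7, 234]
`print(c)` → prints [191, 5, 3, 7, 234]

Answer:
[191, 5, 3, 7, 234]
[191, 5, 3, 7, 234]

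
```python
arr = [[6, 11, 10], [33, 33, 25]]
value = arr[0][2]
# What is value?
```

Trace:
`arr = [[6, 11, 10], [33, 33, 25]]` → arr = [[6, 11, 10], [33, 33, 25]]
`value = arr[0][2]` → value = 10
So value = 10

Answer: 10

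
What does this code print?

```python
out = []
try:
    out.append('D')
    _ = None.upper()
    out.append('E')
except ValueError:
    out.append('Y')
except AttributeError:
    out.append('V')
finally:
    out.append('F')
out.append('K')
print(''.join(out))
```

Execution trace: 'D' (try body) → 'V' (except AttributeError) → 'F' (finally) → 'K' (after the try/except). Output: DVFK

Answer: DVFK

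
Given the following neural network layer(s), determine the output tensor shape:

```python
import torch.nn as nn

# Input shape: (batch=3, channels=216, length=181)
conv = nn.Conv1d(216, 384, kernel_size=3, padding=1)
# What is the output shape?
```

Input: (3, 216, 181) -> Output: (3, 384, 181)

Answer: (3, 384, 181)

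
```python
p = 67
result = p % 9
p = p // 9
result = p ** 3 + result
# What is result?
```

Trace:
`p = 67` → p = 67
`result = p % 9` → result = 4
`p = p // 9` → p = 7
`result = p ** 3 + result` → result = 347
So result = 347

Answer: 347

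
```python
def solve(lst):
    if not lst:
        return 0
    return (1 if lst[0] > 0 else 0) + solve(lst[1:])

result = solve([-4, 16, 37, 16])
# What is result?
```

Count of positive elements in [-4, 16, 37, 16] = 3

Answer: 3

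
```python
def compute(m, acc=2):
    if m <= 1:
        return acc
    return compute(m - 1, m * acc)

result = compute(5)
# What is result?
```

Accumulator trace (n, acc): (5, 2) -> (4, 10) -> (3, 40) -> (2, 120) -> (1, 240) -> return 240

Answer: 240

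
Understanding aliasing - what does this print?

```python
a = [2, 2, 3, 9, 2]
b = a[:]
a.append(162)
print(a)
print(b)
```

Key concept: slice [:] creates copy.
Step by step:
`a = [2, 2, 3, 9, 2]` → a = [2, 2, 3, 9, 2]
`b = a[:]` → b = [2, 2, 3, 9, 2]
`a.append(162)` → a = [2, 2, 3, 9, 2, 162]
`print(a)` → prints [2, 2, 3, 9, 2, 162]
`print(b)` → prints [2, 2, 3, 9, 2]

Answer:
[2, 2, 3, 9, 2, 162]
[2, 2, 3, 9, 2]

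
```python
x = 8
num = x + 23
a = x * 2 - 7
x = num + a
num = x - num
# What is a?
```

Trace:
`x = 8` → x = 8
`num = x + 23` → num = 31
`a = x * 2 - 7` → a = 9
`x = num + a` → x = 40
`num = x - num` → num = 9
So a = 9

Answer: 9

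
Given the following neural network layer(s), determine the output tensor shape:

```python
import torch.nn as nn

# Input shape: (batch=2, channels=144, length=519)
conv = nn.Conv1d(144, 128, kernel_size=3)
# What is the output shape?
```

Input: (2, 144, 519) -> Output: (2, 128, 517)

Answer: (2, 128, 517)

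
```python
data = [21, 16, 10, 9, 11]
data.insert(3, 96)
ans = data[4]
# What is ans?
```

Trace:
`data = [21, 16, 10, 9, 11]` → data = [21, 16, 10, 9, 11]
`data.insert(3, 96)` → data = [21, 16, 10, 96, 9, 11]
`ans = data[4]` → ans = 9
So ans = 9

Answer: 9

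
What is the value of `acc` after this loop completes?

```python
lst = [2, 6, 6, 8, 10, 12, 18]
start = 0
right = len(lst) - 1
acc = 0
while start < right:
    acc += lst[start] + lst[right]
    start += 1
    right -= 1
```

Sum of pairs from ends
`acc` takes the values: 0 → 20 → 38 → 54

Answer: 54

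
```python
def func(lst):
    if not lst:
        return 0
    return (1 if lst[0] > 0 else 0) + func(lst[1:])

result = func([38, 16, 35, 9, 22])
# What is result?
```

Count of positive elements in [38, 16, 35, 9, 22] = 5

Answer: 5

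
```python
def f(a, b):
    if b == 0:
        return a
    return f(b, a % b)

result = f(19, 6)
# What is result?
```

f(19, 6) -> f(6, 1) -> f(1, 0) -> 1

Answer: 1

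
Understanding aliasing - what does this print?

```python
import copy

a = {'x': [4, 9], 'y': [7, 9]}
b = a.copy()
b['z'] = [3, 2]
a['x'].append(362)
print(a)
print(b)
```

Key concept: shallow copy of dict with mutable values.
Step by step:
`a = {'x': [4, 9], 'y': [7, 9]}` → a = {'x': [4, 9], 'y': [7, 9]}
`b = a.copy()` → b = {'x': [4, 9], 'y': [7, 9]}
`b['z'] = [3, 2]` → b = {'x': [4, 9], 'y': [7, 9], 'z': [3, 2]}
`a['x'].append(362)` → a = {'x': [4, 9, 362], 'y': [7, 9]}; b = {'x': [4, 9, 362], 'y': [7, 9], 'z': [3, 2]}
`print(a)` → prints {'x': [4, 9, 362], 'y': [7, 9]}
`print(b)` → prints {'x': [4, 9, 362], 'y': [7, 9], 'z': [3, 2]}

Answer:
{'x': [4, 9, 362], 'y': [7, 9]}
{'x': [4, 9, 362], 'y': [7, 9], 'z': [3, 2]}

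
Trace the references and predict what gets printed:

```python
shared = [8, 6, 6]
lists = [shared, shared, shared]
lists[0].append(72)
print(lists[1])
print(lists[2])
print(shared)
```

Key concept: list of same reference.
Step by step:
`shared = [8, 6, 6]` → shared = [8, 6, 6]
`lists = [shared, shared, shared]` → lists = [[8, 6, 6], [8, 6, 6], [8, 6, 6]]
`lists[0].append(72)` → shared = [8, 6, 6, 72]; lists = [[8, 6, 6, 72], [8, 6, 6, 72], [8, 6, 6, 72]]
`print(lists[1])` → prints [8, 6, 6, 72]
`print(lists[2])` → prints [8, 6, 6, 72]
`print(shared)` → prints [8, 6, 6, 72]

Answer:
[8, 6, 6, 72]
[8, 6, 6, 72]
[8, 6, 6, 72]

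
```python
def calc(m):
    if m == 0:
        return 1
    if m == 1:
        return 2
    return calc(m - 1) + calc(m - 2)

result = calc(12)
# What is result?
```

Build up from base cases: calc(0)=1, calc(1)=2, calc(2)=3, calc(3)=5, calc(4)=8, calc(5)=13, calc(6)=21, ..., calc(12)=377

Answer: 377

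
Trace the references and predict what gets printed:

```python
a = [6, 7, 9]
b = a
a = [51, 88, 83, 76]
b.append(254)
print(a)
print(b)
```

Key concept: rebinding vs mutation: a is rebound to a new list, b still points at the original.
Step by step:
`a = [6, 7, 9]` → a = [6, 7, 9]
`b = a` → b = [6, 7, 9] (same object as a)
`a = [51, 88, 83, 76]` → a = [51, 88, 83, 76]
`b.append(254)` → b = [6, 7, 9, 254]
`print(a)` → prints [51, 88, 83, 76]
`print(b)` → prints [6, 7, 9, 254]

Answer:
[51, 88, 83, 76]
[6, 7, 9, 254]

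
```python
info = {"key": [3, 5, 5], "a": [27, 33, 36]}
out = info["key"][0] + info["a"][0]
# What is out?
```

Trace:
`info = {"key": [3, 5, 5], "a": [27, 33, 36]}` → info = {'key': [3, 5, 5], 'a': [27, 33, 36]}
`out = info["key"][0] + info["a"][0]` → out = 30
So out = 30

Answer: 30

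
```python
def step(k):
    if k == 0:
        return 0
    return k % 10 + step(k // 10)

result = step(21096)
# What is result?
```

Sum of digits of 21096: 6 + 9 + 0 + 1 + 2 = 18

Answer: 18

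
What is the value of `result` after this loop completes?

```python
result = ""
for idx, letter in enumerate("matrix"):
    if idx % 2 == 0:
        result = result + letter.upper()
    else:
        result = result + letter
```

Uppercase even positions in 'matrix'
`result` takes the values: "" → "M" → "Ma" → "MaT" → "MaTr" → "MaTrI" → "MaTrIx"

Answer: "MaTrIx"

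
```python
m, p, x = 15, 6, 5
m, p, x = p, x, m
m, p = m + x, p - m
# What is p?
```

Trace:
`m, p, x = 15, 6, 5` → m = 15; p = 6; x = 5
`m, p, x = p, x, m` → m = 6; p = 5; x = 15
`m, p = m + x, p - m` → m = 21; p = -1
So p = -1

Answer: -1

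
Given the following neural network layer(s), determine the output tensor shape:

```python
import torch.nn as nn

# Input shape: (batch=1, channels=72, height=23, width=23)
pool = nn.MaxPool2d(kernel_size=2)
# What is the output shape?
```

Input: (1, 72, 23, 23) -> Output: (1, 72, 11, 11)

Answer: (1, 72, 11, 11)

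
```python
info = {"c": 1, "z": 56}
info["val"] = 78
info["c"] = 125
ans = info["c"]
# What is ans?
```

Trace:
`info = {"c": 1, "z": 56}` → info = {'c': 1, 'z': 56}
`info["val"] = 78` → info = {'c': 1, 'z': 56, 'val': 78}
`info["c"] = 125` → info = {'c': 125, 'z': 56, 'val': 78}
`ans = info["c"]` → ans = 125
So ans = 125

Answer: 125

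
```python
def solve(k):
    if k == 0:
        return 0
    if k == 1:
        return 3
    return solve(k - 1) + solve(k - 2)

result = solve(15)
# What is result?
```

Build up from base cases: solve(0)=0, solve(1)=3, solve(2)=3, solve(3)=6, solve(4)=9, solve(5)=15, solve(6)=24, ..., solve(15)=1830

Answer: 1830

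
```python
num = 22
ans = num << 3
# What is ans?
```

Trace:
`num = 22` → num = 22
`ans = num << 3` → ans = 176
So ans = 176

Answer: 176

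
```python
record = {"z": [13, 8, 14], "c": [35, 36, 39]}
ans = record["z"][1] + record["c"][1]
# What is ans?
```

Trace:
`record = {"z": [13, 8, 14], "c": [35, 36, 39]}` → record = {'z': [13, 8, 14], 'c': [35, 36, 39]}
`ans = record["z"][1] + record["c"][1]` → ans = 44
So ans = 44

Answer: 44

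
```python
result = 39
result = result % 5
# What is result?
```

Trace:
`result = 39` → result = 39
`result = result % 5` → result = 4
So result = 4

Answer: 4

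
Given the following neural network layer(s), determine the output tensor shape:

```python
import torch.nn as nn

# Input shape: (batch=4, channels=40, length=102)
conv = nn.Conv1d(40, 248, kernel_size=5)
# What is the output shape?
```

Input: (4, 40, 102) -> Output: (4, 248, 98)

Answer: (4, 248, 98)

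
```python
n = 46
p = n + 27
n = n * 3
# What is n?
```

Trace:
`n = 46` → n = 46
`p = n + 27` → p = 73
`n = n * 3` → n = 138
So n = 138

Answer: 138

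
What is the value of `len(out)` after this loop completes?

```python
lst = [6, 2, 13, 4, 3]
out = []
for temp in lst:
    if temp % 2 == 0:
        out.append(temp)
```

Count even numbers in [6, 2, 13, 4, 3]
`out` takes the values: [] → [6] → [6, 2] → [6, 2, 4]
So `len(out)` = 3

Answer: 3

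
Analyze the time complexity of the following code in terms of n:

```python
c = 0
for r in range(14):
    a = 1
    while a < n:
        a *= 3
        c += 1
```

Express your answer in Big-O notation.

Each loop level contributes: 1 × log n. Multiplying the contributions gives O(log n).

Answer: O(log n)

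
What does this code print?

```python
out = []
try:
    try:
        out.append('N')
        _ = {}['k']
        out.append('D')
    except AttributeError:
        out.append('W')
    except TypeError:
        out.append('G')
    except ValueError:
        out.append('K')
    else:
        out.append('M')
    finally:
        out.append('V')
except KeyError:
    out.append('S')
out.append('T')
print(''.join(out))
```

Execution trace: 'N' (try body) → 'V' (finally) → 'S' (outer except KeyError) → 'T' (after the try/except). Output: NVST

Answer: NVST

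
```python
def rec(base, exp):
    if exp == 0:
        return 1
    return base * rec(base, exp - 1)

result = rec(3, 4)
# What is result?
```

rec(3, 4) = 3 * 3 * 3 * 3 = 81

Answer: 81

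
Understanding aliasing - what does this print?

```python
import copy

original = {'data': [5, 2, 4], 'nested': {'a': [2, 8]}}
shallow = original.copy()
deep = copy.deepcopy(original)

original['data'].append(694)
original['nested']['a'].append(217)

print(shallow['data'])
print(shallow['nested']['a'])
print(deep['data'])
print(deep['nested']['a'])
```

Key concept: comparing shallow vs deep copy.
Step by step:
`original = {'data': [5, 2, 4], 'nested': {'a': [2, 8]}}` → original = {'data': [5, 2, 4], 'nested': {'a': [2, 8]}}
`shallow = original.copy()` → shallow = {'data': [5, 2, 4], 'nested': {'a': [2, 8]}}
`deep = copy.deepcopy(original)` → deep = {'data': [5, 2, 4], 'nested': {'a': [2, 8]}}
`original['data'].append(694)` → original = {'data': [5, 2, 4, 694], 'nested': {'a': [2, 8]}}; shallow = {'data': [5, 2, 4, 694], 'nested': {'a': [2, 8]}}
`original['nested']['a'].append(217)` → original = {'data': [5, 2, 4, 694], 'nested': {'a': [2, 8, 217]}}; shallow = {'data': [5, 2, 4, 694], 'nested': {'a': [2, 8, 217]}}
`print(shallow['data'])` → prints [5, 2, 4, 694]
`print(shallow['nested']['a'])` → prints [2, 8, 217]
`print(deep['data'])` → prints [5, 2, 4]
`print(deep['nested']['a'])` → prints [2, 8]

Answer:
[5, 2, 4, 694]
[2, 8, 217]
[5, 2, 4]
[2, 8]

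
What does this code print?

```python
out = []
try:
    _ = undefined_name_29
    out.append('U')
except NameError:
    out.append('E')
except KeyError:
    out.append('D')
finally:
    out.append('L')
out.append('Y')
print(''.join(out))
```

Execution trace: 'E' (except NameError) → 'L' (finally) → 'Y' (after the try/except). Output: ELY

Answer: ELY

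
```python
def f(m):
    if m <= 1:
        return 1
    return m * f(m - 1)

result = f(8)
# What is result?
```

f(8) = 8 * 7 * 6 * 5 * 4 * 3 * 2 * 1 = 40320

Answer: 40320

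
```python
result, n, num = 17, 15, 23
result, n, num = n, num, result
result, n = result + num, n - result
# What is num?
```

Trace:
`result, n, num = 17, 15, 23` → result = 17; n = 15; num = 23
`result, n, num = n, num, result` → result = 15; n = 23; num = 17
`result, n = result + num, n - result` → result = 32; n = 8
So num = 17

Answer: 17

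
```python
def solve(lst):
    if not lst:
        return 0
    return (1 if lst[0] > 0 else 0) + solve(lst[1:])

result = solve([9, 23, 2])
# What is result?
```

Count of positive elements in [9, 23, 2] = 3

Answer: 3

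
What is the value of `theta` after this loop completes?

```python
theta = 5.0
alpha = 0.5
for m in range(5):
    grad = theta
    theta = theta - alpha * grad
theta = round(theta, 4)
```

Gradient descent: w = 5.0 * (1 - 0.5)^5
`theta` takes the values: 5.0 → 2.5 → 1.25 → 0.625 → 0.3125 → 0.15625 → 0.1562

Answer: 0.1562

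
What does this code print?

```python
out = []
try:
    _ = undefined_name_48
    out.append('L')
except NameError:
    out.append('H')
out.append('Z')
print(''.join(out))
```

Execution trace: 'H' (except NameError) → 'Z' (after the try/except). Output: HZ

Answer: HZ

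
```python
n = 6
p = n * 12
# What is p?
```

Trace:
`n = 6` → n = 6
`p = n * 12` → p = 72
So p = 72

Answer: 72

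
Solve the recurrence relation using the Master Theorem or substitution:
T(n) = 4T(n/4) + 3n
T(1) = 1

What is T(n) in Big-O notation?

By Master Theorem: a=4, b=4, f(n)=3n. Since log_4(4) = 1 and f(n) = Θ(n^1), Case 2 applies. T(n) = O(n log n).

Answer: O(n log n)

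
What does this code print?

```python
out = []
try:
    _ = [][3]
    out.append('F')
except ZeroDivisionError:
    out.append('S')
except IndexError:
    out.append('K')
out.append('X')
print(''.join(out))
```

Execution trace: 'K' (except IndexError) → 'X' (after the try/except). Output: KX

Answer: KX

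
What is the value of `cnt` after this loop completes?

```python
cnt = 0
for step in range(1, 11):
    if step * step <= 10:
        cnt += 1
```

Count numbers where step² ≤ 10
`cnt` takes the values: 0 → 1 → 2 → 3

Answer: 3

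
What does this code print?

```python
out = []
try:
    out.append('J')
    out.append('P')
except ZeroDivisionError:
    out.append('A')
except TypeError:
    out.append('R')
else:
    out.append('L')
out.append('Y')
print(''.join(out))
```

Execution trace: 'J' (try body) → 'P' (try body, no exception) → 'L' (else) → 'Y' (after the try/except). Output: JPLY

Answer: JPLY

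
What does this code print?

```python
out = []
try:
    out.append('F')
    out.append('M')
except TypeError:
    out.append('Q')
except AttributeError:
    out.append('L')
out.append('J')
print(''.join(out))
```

Execution trace: 'F' (try body) → 'M' (try body, no exception) → 'J' (after the try/except). Output: FMJ

Answer: FMJ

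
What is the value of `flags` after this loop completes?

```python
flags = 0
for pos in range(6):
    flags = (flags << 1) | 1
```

Build 6 consecutive 1-bits: 0b111111
`flags` takes the values: 0 → 1 → 3 → 7 → 15 → 31 → 63

Answer: 63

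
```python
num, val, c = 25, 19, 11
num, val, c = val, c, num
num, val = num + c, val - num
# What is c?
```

Trace:
`num, val, c = 25, 19, 11` → num = 25; val = 19; c = 11
`num, val, c = val, c, num` → num = 19; val = 11; c = 25
`num, val = num + c, val - num` → num = 44; val = -8
So c = 25

Answer: 25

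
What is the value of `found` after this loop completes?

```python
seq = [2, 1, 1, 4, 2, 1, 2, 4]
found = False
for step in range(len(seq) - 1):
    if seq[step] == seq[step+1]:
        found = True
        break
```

Check consecutive duplicates in [2, 1, 1, 4, 2, 1, 2, 4]
`found` takes the values: False → True

Answer: True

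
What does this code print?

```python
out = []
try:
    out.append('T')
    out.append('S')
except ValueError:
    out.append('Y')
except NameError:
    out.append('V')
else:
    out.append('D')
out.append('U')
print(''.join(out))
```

Execution trace: 'T' (try body) → 'S' (try body, no exception) → 'D' (else) → 'U' (after the try/except). Output: TSDU

Answer: TSDU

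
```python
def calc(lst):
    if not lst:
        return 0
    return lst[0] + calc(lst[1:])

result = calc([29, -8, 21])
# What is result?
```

29 + (-8) + 21 + 0 = 42

Answer: 42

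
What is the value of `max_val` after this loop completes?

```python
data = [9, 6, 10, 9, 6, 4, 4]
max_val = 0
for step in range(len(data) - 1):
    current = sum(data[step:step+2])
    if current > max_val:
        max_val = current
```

Max sum of 2-element window in [9, 6, 10, 9, 6, 4, 4]
`max_val` takes the values: 0 → 15 → 16 → 19

Answer: 19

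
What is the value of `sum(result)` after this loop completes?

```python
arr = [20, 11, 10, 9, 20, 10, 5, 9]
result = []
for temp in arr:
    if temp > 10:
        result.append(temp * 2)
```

Sum of doubled values > 10
`result` takes the values: [] → [40] → [40, 22] → [40, 22, 40]
So `sum(result)` = 102

Answer: 102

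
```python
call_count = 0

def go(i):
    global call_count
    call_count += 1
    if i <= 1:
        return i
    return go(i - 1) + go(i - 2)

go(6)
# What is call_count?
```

Calls(i) = 1 + Calls(i-1) + Calls(i-2); Calls(0)=Calls(1)=1. For i=6 this gives 25.

Answer: 25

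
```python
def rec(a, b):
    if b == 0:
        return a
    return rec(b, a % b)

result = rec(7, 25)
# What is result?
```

rec(7, 25) -> rec(25, 7) -> rec(7, 4) -> rec(4, 3) -> rec(3, 1) -> rec(1, 0) -> 1

Answer: 1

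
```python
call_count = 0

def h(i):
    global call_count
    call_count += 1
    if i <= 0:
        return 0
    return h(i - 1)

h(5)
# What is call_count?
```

Linear recursion stepping by 1: 6 calls from i=5 down to ≤0.

Answer: 6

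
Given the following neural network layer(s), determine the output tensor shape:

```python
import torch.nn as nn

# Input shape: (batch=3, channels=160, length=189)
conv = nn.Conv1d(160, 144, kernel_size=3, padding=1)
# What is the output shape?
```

Input: (3, 160, 189) -> Output: (3, 144, 189)

Answer: (3, 144, 189)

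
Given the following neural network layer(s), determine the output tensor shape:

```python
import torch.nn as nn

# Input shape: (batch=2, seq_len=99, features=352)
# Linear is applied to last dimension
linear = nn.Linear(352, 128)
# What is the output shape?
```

Input: (2, 99, 352) -> Output: (2, 99, 128)

Answer: (2, 99, 128)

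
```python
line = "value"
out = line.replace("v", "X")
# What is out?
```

Trace:
`line = "value"` → line = 'value'
`out = line.replace("v", "X")` → out = 'Xalue'
So out = 'Xalue'

Answer: 'Xalue'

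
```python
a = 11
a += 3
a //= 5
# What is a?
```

Trace:
`a = 11` → a = 11
`a += 3` → a = 14
`a //= 5` → a = 2
So a = 2

Answer: 2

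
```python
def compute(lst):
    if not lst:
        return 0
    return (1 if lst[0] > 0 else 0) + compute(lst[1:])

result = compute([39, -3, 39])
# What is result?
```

Count of positive elements in [39, -3, 39] = 2

Answer: 2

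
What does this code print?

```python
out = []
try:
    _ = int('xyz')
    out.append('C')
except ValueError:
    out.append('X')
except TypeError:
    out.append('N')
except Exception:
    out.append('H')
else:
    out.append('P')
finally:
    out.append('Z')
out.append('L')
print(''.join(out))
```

Execution trace: 'X' (except ValueError) → 'Z' (finally) → 'L' (after the try/except). Output: XZL

Answer: XZL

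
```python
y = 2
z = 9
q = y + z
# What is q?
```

Trace:
`y = 2` → y = 2
`z = 9` → z = 9
`q = y + z` → q = 11
So q = 11

Answer: 11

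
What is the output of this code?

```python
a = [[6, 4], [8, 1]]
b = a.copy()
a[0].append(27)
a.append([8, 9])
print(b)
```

Key concept: shallow copy with nested lists.
Step by step:
`a = [[6, 4], [8, 1]]` → a = [[6, 4], [8, 1]]
`b = a.copy()` → b = [[6, 4], [8, 1]]
`a[0].append(27)` → a = [[6, 4, 27], [8, 1]]; b = [[6, 4, 27], [8, 1]]
`a.append([8, 9])` → a = [[6, 4, 27], [8, 1], [8, 9]]
`print(b)` → prints [[6, 4, 27], [8, 1]]

Answer: [[6, 4, 27], [8, 1]]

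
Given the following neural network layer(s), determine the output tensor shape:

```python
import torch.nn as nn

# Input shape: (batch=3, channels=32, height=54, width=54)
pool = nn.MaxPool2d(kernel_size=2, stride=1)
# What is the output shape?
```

Input: (3, 32, 54, 54) -> Output: (3, 32, 53, 53)

Answer: (3, 32, 53, 53)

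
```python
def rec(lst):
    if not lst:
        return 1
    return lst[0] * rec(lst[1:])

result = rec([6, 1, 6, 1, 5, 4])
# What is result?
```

Product over [6, 1, 6, 1, 5, 4] = 6 * 1 * 6 * 1 * 5 * 4 = 720

Answer: 720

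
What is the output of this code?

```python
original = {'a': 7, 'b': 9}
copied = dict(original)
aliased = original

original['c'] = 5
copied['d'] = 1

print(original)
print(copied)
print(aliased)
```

Key concept: dict() creates copy, assignment creates alias.
Step by step:
`original = {'a': 7, 'b': 9}` → original = {'a': 7, 'b': 9}
`copied = dict(original)` → copied = {'a': 7, 'b': 9}
`aliased = original` → aliased = {'a': 7, 'b': 9} (same object as original)
`original['c'] = 5` → original = {'a': 7, 'b': 9, 'c': 5} (same object as aliased); aliased = {'a': 7, 'b': 9, 'c': 5} (same object as original)
`copied['d'] = 1` → copied = {'a': 7, 'b': 9, 'd': 1}
`print(original)` → prints {'a': 7, 'b': 9, 'c': 5}
`print(copied)` → prints {'a': 7, 'b': 9, 'd': 1}
`print(aliased)` → prints {'a': 7, 'b': 9, 'c': 5}

Answer:
{'a': 7, 'b': 9, 'c': 5}
{'a': 7, 'b': 9, 'd': 1}
{'a': 7, 'b': 9, 'c': 5}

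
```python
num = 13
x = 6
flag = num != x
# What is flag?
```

Trace:
`num = 13` → num = 13
`x = 6` → x = 6
`flag = num != x` → flag = True
So flag = True

Answer: True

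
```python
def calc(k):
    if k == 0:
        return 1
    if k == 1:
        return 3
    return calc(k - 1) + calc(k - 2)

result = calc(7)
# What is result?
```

Build up from base cases: calc(0)=1, calc(1)=3, calc(2)=4, calc(3)=7, calc(4)=11, calc(5)=18, calc(6)=29, ..., calc(7)=47

Answer: 47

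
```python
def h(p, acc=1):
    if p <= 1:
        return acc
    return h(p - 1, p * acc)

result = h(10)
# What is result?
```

Accumulator trace (n, acc): (10, 1) -> (9, 10) -> (8, 90) -> (7, 720) -> (6, 5040) -> (5, 30240) -> (4, 151200) -> (3, 604800) -> (2, 1814400) -> (1, 3628800) -> return 3628800

Answer: 3628800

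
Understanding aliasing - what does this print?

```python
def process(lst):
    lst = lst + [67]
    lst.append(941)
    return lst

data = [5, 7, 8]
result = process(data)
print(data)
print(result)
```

Key concept: rebinding parameter vs mutation.
Step by step:
`data = [5, 7, 8]` → data = [5, 7, 8]
`result = process(data)` → result = [5, 7, 8, 67, 941]
`print(data)` → prints [5, 7, 8]
`print(result)` → prints [5, 7, 8, 67, 941]

Answer:
[5, 7, 8]
[5, 7, 8, 67, 941]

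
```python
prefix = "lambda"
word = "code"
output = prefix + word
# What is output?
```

Trace:
`prefix = "lambda"` → prefix = 'lambda'
`word = "code"` → word = 'code'
`output = prefix + word` → output = 'lambdacode'
So output = 'lambdacode'

Answer: 'lambdacode'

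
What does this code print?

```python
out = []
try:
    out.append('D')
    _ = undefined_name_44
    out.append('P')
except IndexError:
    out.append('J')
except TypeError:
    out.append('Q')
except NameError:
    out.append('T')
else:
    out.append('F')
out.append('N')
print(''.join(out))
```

Execution trace: 'D' (try body) → 'T' (except NameError) → 'N' (after the try/except). Output: DTN

Answer: DTN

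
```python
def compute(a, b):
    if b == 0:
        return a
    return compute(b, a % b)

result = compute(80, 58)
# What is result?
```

compute(80, 58) -> compute(58, 22) -> compute(22, 14) -> compute(14, 8) -> compute(8, 6) -> compute(6, 2) -> compute(2, 0) -> 2

Answer: 2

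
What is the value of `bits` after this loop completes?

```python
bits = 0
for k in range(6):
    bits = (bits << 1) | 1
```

Build 6 consecutive 1-bits: 0b111111
`bits` takes the values: 0 → 1 → 3 → 7 → 15 → 31 → 63

Answer: 63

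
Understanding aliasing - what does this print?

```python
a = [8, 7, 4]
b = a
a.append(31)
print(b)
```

Key concept: basic list aliasing.
Step by step:
`a = [8, 7, 4]` → a = [8, 7, 4]
`b = a` → b = [8, 7, 4] (same object as a)
`a.append(31)` → a = [8, 7, 4, 31] (same object as b); b = [8, 7, 4, 31] (same object as a)
`print(b)` → prints [8, 7, 4, 31]

Answer: [8, 7, 4, 31]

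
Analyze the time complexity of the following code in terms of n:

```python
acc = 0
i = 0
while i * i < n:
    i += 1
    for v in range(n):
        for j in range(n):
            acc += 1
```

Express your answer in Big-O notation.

Each loop level contributes: √n × n × n. Multiplying the contributions gives O(n^2√n).

Answer: O(n^2√n)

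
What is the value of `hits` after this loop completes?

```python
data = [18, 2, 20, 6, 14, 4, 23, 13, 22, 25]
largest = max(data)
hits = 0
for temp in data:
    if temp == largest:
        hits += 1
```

Count of max value 25 in [18, 2, 20, 6, 14, 4, 23, 13, 22, 25]
`hits` takes the values: 0 → 1

Answer: 1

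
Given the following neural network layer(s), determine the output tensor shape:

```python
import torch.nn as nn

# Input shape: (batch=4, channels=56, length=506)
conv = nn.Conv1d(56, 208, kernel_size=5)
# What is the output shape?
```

Input: (4, 56, 506) -> Output: (4, 208, 502)

Answer: (4, 208, 502)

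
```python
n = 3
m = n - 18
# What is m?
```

Trace:
`n = 3` → n = 3
`m = n - 18` → m = -15
So m = -15

Answer: -15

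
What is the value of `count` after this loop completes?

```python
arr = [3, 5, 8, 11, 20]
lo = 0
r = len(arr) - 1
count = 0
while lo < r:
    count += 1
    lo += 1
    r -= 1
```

Iterations until pointers meet (list length 5)
`count` takes the values: 0 → 1 → 2

Answer: 2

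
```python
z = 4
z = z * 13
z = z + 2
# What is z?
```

Trace:
`z = 4` → z = 4
`z = z * 13` → z = 52
`z = z + 2` → z = 54
So z = 54

Answer: 54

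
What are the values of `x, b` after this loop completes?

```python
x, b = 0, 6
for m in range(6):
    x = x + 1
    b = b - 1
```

x goes 0→6, b goes 6→0
`x, b` takes the values: (0, 6) → (1, 6) → (1, 5) → (2, 5) → (2, 4) → (3, 4) → (3, 3) → (4, 3) → (4, 2) → (5, 2) → (5, 1) → (6, 1) → (6, 0)

Answer: 6, 0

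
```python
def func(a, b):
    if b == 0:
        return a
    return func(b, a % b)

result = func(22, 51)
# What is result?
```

func(22, 51) -> func(51, 22) -> func(22, 7) -> func(7, 1) -> func(1, 0) -> 1

Answer: 1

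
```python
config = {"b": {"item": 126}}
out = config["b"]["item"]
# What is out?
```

Trace:
`config = {"b": {"item": 126}}` → config = {'b': {'item': 126}}
`out = config["b"]["item"]` → out = 126
So out = 126

Answer: 126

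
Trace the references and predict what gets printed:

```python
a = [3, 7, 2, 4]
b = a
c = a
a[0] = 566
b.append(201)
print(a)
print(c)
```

Key concept: multiple aliases.
Step by step:
`a = [3, 7, 2, 4]` → a = [3, 7, 2, 4]
`b = a` → b = [3, 7, 2, 4] (same object as a)
`c = a` → c = [3, 7, 2, 4] (same object as a, b)
`a[0] = 566` → a = [566, 7, 2, 4] (same object as b, c); b = [566, 7, 2, 4] (same object as a, c); c = [566, 7, 2, 4] (same object as a, b)
`b.append(201)` → a = [566, 7, 2, 4, 201] (same object as b, c); b = [566, 7, 2, 4, 201] (same object as a, c); c = [566, 7, 2, 4, 201] (same object as a, b)
`print(a)` → prints [566, 7, 2, 4, 201]
`print(c)` → prints [566, 7, 2, 4, 201]

Answer:
[566, 7, 2, 4, 201]
[566, 7, 2, 4, 201]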